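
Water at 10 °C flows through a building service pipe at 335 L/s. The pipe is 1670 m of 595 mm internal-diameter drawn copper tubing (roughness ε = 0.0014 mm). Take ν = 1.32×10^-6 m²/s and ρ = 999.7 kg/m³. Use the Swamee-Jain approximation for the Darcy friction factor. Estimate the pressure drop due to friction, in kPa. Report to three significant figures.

V = 4Q/(πD²) = 4·0.335/(π·0.595²) = 1.205 m/s
Re = VD/ν = 1.205·0.595/1.32×10^-6 = 5.43×10^5 → turbulent
ε/D = 0.0014/595 = 2.35×10^-6
Swamee-Jain: f = 0.01294
h_f = f(L/D)V²/(2g) = 0.01294·(1670/0.595)·1.205²/(2·9.81) = 2.687 m
Δp = ρg·h_f = 999.7·9.81·2.687 = 26.35 kPa

Δp ≈ 26.4 kPa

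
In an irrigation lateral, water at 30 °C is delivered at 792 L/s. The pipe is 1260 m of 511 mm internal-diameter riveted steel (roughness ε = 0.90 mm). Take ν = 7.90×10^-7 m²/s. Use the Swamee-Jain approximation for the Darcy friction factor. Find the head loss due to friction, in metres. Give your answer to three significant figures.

V = 4Q/(πD²) = 4·0.792/(π·0.511²) = 3.862 m/s
Re = VD/ν = 3.862·0.511/7.90×10^-7 = 2.50×10^6 → turbulent
ε/D = 0.90/511 = 0.00176
Swamee-Jain: f = 0.02277
h_f = f(L/D)V²/(2g) = 0.02277·(1260/0.511)·3.862²/(2·9.81) = 42.68 m

h_f ≈ 42.7 m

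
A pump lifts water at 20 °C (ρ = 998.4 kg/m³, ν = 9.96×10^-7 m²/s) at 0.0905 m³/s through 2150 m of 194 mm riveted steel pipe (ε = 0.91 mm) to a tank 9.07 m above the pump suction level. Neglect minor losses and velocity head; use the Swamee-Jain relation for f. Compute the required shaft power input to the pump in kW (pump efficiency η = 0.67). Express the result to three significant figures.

P_shaft ≈ 222 kW

V = 4Q/(πD²) = 3.062 m/s; Re = 5.96×10^5; ε/D = 0.00469; f = 0.03004
h_f = f(L/D)V²/2g = 159.1 m
Total head H = z + h_f = 9.07 + 159.1 = 168.1 m
P_hyd = ρgQH = 998.4·9.81·0.0905·168.1 = 149.0 kW
P_shaft = P_hyd/η = 149.0/0.67 = 222.4 kW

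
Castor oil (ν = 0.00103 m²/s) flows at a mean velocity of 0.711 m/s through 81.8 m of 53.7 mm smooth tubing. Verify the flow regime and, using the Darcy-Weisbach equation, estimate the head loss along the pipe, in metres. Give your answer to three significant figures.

Re = VD/ν = 0.711·0.05370/0.00103 = 37.1 → laminar (Re < 2300)
f = 64/Re = 1.727
h_f = f(L/D)V²/(2g) = 1.727·(81.8/0.05370)·0.711²/(2·9.81) = 67.76 m

h_f ≈ 67.8 m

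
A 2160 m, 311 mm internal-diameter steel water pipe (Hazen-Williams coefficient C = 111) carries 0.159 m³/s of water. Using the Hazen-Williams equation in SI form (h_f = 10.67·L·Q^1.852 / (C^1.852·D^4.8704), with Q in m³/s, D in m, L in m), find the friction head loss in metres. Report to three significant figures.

h_f ≈ 36.8 m

h_f = 10.67·2160·0.159^1.852 / (111^1.852·0.311^4.8704) = 36.82 m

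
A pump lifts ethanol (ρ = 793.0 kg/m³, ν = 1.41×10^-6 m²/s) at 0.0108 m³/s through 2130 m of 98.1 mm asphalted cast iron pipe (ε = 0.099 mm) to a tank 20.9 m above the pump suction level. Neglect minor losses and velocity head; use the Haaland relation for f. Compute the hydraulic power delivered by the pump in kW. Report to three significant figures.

P_hyd ≈ 5.93 kW

V = 4Q/(πD²) = 1.429 m/s; Re = 9.94×10^4; ε/D = 0.00101; f = 0.02201
h_f = f(L/D)V²/2g = 49.73 m
Total head H = z + h_f = 20.9 + 49.73 = 70.63 m
P_hyd = ρgQH = 793.0·9.81·0.0108·70.63 = 5.934 kW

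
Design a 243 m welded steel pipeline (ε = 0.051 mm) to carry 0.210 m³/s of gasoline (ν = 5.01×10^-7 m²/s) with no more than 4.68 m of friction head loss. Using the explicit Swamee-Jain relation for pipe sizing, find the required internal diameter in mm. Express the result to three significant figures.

Swamee-Jain (Type III): D = 0.66·[ε^1.25·(LQ²/(gh_f))^4.75 + ν·Q^9.4·(L/(gh_f))^5.2]^0.04
LQ²/(gh_f) = 0.2334; L/(gh_f) = 5.293
Term 1 = ε^1.25·(…)^4.75 = 4.30×10^-9; Term 2 = ν·Q^9.4·(…)^5.2 = 1.24×10^-9
D = 0.66·(4.30×10^-9 + 1.24×10^-9)^0.04 = 0.3085 m = 309 mm
Check: V = 2.81 m/s, Re = 1.73×10^6, f = 0.01396, h_f = 4.42 m ≈ 4.68 m ✓

D ≈ 309 mm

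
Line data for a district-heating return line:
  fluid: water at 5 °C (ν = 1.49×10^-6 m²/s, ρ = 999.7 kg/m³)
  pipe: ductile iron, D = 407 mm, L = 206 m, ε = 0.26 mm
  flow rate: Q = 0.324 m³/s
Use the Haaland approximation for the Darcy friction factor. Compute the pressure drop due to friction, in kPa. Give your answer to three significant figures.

Δp ≈ 28.6 kPa

V = 4Q/(πD²) = 4·0.324/(π·0.407²) = 2.490 m/s
Re = VD/ν = 2.490·0.407/1.49×10^-6 = 6.80×10^5 → turbulent
ε/D = 0.26/407 = 6.39×10^-4
Haaland: f = 0.01823
h_f = f(L/D)V²/(2g) = 0.01823·(206/0.407)·2.490²/(2·9.81) = 2.916 m
Δp = ρg·h_f = 999.7·9.81·2.916 = 28.60 kPa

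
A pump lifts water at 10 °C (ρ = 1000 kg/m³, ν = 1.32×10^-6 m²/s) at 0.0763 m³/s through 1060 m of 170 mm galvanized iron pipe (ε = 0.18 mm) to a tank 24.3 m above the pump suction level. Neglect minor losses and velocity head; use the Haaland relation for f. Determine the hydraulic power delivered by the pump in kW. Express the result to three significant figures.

V = 4Q/(πD²) = 3.362 m/s; Re = 4.33×10^5; ε/D = 0.00106; f = 0.02053
h_f = f(L/D)V²/2g = 73.72 m
Total head H = z + h_f = 24.3 + 73.72 = 98.02 m
P_hyd = ρgQH = 1000·9.81·0.0763·98.02 = 73.37 kW

P_hyd ≈ 73.4 kW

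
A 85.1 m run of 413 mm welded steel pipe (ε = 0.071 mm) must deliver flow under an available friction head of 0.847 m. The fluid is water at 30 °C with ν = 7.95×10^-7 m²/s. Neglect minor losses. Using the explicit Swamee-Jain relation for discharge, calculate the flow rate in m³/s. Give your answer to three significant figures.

Swamee-Jain (Type II): Q = -0.965·√(gD⁵h_f/L)·ln[ε/(3.7D) + √(3.17ν²L/(gD³h_f))]
√(gD⁵h_f/L) = √(9.81·0.413⁵·0.847/85.1) = 0.03425
ε/(3.7D) = 4.65×10^-5; √(3.17ν²L/(gD³h_f)) = 1.71×10^-5
Q = -0.965·0.03425·ln(6.353×10^-5) = 0.3194 m³/s
Check: V = 2.38 m/s, Re = 1.24×10^6, f = 0.01427, h_f = 0.852 m ≈ 0.847 m ✓

Q ≈ 0.319 m³/s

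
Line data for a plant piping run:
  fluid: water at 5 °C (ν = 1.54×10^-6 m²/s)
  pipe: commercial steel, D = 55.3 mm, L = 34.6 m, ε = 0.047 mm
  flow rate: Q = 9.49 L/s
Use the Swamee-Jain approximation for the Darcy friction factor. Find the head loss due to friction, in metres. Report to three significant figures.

h_f ≈ 10.5 m

V = 4Q/(πD²) = 4·0.00949/(π·0.0553²) = 3.951 m/s
Re = VD/ν = 3.951·0.0553/1.54×10^-6 = 1.42×10^5 → turbulent
ε/D = 0.047/55.3 = 8.50×10^-4
Swamee-Jain: f = 0.02111
h_f = f(L/D)V²/(2g) = 0.02111·(34.6/0.0553)·3.951²/(2·9.81) = 10.51 m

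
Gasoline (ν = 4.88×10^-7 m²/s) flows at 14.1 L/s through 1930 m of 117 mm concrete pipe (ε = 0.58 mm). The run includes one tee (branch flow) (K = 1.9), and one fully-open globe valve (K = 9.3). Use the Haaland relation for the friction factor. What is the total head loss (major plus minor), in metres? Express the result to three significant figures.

V = 4Q/(πD²) = 1.311 m/s; V²/2g = 0.08766 m
Re = 3.14×10^5, ε/D = 0.00496 → f = 0.03063 (Haaland)
Major: h_f = f(L/D)·V²/2g = 0.03063·16496·0.08766 = 44.29 m
Minor: ΣK = 11.2; h_m = ΣK·V²/2g = 0.9818 m
Total H_L = 44.29 + 0.9818 = 45.27 m

H_L ≈ 45.3 m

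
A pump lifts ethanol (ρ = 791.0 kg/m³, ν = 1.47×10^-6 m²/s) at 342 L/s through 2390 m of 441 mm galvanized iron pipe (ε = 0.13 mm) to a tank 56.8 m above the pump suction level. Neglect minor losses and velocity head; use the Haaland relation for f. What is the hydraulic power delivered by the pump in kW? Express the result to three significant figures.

P_hyd ≈ 209 kW

V = 4Q/(πD²) = 2.239 m/s; Re = 6.72×10^5; ε/D = 2.95×10^-4; f = 0.01584
h_f = f(L/D)V²/2g = 21.93 m
Total head H = z + h_f = 56.8 + 21.93 = 78.73 m
P_hyd = ρgQH = 791.0·9.81·0.342·78.73 = 208.9 kW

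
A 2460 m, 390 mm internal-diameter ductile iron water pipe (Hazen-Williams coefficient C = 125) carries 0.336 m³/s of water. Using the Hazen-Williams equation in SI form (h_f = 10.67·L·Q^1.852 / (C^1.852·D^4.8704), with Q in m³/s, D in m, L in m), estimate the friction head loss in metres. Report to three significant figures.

h_f ≈ 44.7 m

h_f = 10.67·2460·0.336^1.852 / (125^1.852·0.390^4.8704) = 44.68 m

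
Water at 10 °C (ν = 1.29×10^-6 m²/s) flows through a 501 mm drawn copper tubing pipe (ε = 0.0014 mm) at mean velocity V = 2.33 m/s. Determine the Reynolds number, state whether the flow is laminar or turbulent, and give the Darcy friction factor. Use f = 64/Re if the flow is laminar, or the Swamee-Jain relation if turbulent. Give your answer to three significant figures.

Re = VD/ν = 2.330·0.501/1.29×10^-6 = 9.05×10^5
Re > 4000 → turbulent; ε/D = 2.79×10^-6
Swamee-Jain: f = 0.01187

Re ≈ 9.05×10^5; turbulent; f ≈ 0.0119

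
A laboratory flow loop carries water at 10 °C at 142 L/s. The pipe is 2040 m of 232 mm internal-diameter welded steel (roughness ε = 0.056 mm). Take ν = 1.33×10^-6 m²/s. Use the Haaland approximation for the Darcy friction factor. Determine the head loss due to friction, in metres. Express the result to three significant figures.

V = 4Q/(πD²) = 4·0.142/(π·0.232²) = 3.359 m/s
Re = VD/ν = 3.359·0.232/1.33×10^-6 = 5.86×10^5 → turbulent
ε/D = 0.056/232 = 2.41×10^-4
Haaland: f = 0.01549
h_f = f(L/D)V²/(2g) = 0.01549·(2040/0.232)·3.359²/(2·9.81) = 78.33 m

h_f ≈ 78.3 m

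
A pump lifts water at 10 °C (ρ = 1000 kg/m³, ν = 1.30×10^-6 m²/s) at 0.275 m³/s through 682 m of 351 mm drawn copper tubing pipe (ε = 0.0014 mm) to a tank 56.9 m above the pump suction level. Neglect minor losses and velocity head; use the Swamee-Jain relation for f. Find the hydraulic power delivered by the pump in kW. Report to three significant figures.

P_hyd ≈ 180 kW

V = 4Q/(πD²) = 2.842 m/s; Re = 7.67×10^5; ε/D = 3.99×10^-6; f = 0.01223
h_f = f(L/D)V²/2g = 9.781 m
Total head H = z + h_f = 56.9 + 9.781 = 66.68 m
P_hyd = ρgQH = 1000·9.81·0.275·66.68 = 179.9 kW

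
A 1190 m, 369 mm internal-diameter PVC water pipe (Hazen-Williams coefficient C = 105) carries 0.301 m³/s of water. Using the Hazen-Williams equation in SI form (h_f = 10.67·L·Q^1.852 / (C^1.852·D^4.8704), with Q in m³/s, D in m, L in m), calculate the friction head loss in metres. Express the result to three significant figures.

h_f = 10.67·1190·0.301^1.852 / (105^1.852·0.369^4.8704) = 31.88 m

h_f ≈ 31.9 m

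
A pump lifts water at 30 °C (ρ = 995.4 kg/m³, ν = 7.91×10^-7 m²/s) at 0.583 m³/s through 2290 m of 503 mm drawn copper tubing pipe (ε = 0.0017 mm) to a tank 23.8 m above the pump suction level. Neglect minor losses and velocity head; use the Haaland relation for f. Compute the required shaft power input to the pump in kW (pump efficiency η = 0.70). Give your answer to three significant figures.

P_shaft ≈ 365 kW

V = 4Q/(πD²) = 2.934 m/s; Re = 1.87×10^6; ε/D = 3.38×10^-6; f = 0.01055
h_f = f(L/D)V²/2g = 21.07 m
Total head H = z + h_f = 23.8 + 21.07 = 44.87 m
P_hyd = ρgQH = 995.4·9.81·0.583·44.87 = 255.4 kW
P_shaft = P_hyd/η = 255.4/0.70 = 364.9 kW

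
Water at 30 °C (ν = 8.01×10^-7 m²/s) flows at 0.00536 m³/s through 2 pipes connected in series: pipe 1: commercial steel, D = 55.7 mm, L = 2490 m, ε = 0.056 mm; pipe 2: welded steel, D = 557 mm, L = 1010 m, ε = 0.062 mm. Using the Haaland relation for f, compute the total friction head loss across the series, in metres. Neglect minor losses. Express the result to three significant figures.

Pipe 1: V = 2.200 m/s, Re = 1.53×10^5, ε/D = 0.00101, f = 0.02127, h_1 = f(L/D)V²/2g = 234.5 m
Pipe 2: V = 0.02200 m/s, Re = 1.53×10^4, ε/D = 1.11×10^-4, f = 0.02772, h_2 = f(L/D)V²/2g = 0.001240 m
Series → Q common, losses add: H = Σh = 234.5 m

H ≈ 235 m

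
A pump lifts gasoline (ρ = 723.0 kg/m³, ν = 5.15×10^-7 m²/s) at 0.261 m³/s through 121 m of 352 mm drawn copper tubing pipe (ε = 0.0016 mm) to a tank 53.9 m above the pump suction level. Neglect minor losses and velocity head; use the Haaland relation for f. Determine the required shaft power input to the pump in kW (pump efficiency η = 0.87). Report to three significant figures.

P_shaft ≈ 118 kW

V = 4Q/(πD²) = 2.682 m/s; Re = 1.83×10^6; ε/D = 4.55×10^-6; f = 0.01061
h_f = f(L/D)V²/2g = 1.337 m
Total head H = z + h_f = 53.9 + 1.337 = 55.24 m
P_hyd = ρgQH = 723.0·9.81·0.261·55.24 = 102.3 kW
P_shaft = P_hyd/η = 102.3/0.87 = 117.5 kW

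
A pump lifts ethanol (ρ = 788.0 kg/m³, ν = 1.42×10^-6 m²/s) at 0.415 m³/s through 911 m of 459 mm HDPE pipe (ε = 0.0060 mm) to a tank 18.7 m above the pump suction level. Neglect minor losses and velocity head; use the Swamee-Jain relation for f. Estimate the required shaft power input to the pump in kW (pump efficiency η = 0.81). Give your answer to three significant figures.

V = 4Q/(πD²) = 2.508 m/s; Re = 8.11×10^5; ε/D = 1.31×10^-5; f = 0.01231
h_f = f(L/D)V²/2g = 7.832 m
Total head H = z + h_f = 18.7 + 7.832 = 26.53 m
P_hyd = ρgQH = 788.0·9.81·0.415·26.53 = 85.12 kW
P_shaft = P_hyd/η = 85.12/0.81 = 105.1 kW

P_shaft ≈ 105 kW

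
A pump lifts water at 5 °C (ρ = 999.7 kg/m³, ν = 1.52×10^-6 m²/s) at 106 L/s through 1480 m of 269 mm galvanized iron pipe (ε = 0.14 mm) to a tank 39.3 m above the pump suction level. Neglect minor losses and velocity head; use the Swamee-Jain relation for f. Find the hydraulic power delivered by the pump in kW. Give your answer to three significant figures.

V = 4Q/(πD²) = 1.865 m/s; Re = 3.30×10^5; ε/D = 5.20×10^-4; f = 0.01833
h_f = f(L/D)V²/2g = 17.88 m
Total head H = z + h_f = 39.3 + 17.88 = 57.18 m
P_hyd = ρgQH = 999.7·9.81·0.106·57.18 = 59.44 kW

P_hyd ≈ 59.4 kW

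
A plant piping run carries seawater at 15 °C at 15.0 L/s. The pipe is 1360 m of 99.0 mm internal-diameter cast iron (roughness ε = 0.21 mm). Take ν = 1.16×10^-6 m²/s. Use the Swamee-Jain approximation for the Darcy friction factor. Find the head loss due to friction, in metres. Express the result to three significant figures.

h_f ≈ 66.5 m

V = 4Q/(πD²) = 4·0.0150/(π·0.0990²) = 1.949 m/s
Re = VD/ν = 1.949·0.0990/1.16×10^-6 = 1.66×10^5 → turbulent
ε/D = 0.21/99.0 = 0.00212
Swamee-Jain: f = 0.02500
h_f = f(L/D)V²/(2g) = 0.02500·(1360/0.0990)·1.949²/(2·9.81) = 66.47 m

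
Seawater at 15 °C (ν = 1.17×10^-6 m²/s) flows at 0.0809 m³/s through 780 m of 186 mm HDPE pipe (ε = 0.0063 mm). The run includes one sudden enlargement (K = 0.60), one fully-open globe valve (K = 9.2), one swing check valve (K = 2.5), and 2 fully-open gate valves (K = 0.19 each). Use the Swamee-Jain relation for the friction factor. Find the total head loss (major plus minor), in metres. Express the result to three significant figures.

V = 4Q/(πD²) = 2.977 m/s; V²/2g = 0.4518 m
Re = 4.73×10^5, ε/D = 3.39×10^-5 → f = 0.01372 (Swamee-Jain)
Major: h_f = f(L/D)·V²/2g = 0.01372·4194·0.4518 = 26.00 m
Minor: ΣK = 12.7; h_m = ΣK·V²/2g = 5.729 m
Total H_L = 26.00 + 5.729 = 31.73 m

H_L ≈ 31.7 m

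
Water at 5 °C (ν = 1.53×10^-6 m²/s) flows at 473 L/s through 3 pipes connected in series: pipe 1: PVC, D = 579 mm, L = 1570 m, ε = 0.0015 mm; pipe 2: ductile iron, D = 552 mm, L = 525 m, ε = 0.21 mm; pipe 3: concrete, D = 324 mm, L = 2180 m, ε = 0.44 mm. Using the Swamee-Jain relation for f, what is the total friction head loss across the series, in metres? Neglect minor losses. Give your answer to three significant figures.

Pipe 1: V = 1.796 m/s, Re = 6.80×10^5, ε/D = 2.59×10^-6, f = 0.01245, h_1 = f(L/D)V²/2g = 5.553 m
Pipe 2: V = 1.976 m/s, Re = 7.13×10^5, ε/D = 3.80×10^-4, f = 0.01666, h_2 = f(L/D)V²/2g = 3.155 m
Pipe 3: V = 5.737 m/s, Re = 1.21×10^6, ε/D = 0.00136, f = 0.02146, h_3 = f(L/D)V²/2g = 242.2 m
Series → Q common, losses add: H = Σh = 250.9 m

H ≈ 251 m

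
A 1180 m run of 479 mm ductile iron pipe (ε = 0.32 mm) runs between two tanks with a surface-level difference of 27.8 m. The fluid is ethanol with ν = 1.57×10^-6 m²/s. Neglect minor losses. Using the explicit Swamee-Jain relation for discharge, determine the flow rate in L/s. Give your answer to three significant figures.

Swamee-Jain (Type II): Q = -0.965·√(gD⁵h_f/L)·ln[ε/(3.7D) + √(3.17ν²L/(gD³h_f))]
√(gD⁵h_f/L) = √(9.81·0.479⁵·27.8/1180) = 0.07634
ε/(3.7D) = 1.81×10^-4; √(3.17ν²L/(gD³h_f)) = 1.75×10^-5
Q = -0.965·0.07634·ln(1.981×10^-4) = 0.6282 m³/s
Check: V = 3.49 m/s, Re = 1.06×10^6, f = 0.01832, h_f = 27.9 m ≈ 27.8 m ✓

Q ≈ 628 L/s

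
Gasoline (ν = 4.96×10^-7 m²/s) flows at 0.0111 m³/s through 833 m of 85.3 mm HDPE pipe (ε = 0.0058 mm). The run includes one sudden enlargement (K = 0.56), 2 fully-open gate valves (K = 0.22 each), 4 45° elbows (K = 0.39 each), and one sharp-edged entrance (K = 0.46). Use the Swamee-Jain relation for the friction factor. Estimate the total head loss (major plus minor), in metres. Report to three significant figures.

V = 4Q/(πD²) = 1.942 m/s; V²/2g = 0.1923 m
Re = 3.34×10^5, ε/D = 6.80×10^-5 → f = 0.01488 (Swamee-Jain)
Major: h_f = f(L/D)·V²/2g = 0.01488·9766·0.1923 = 27.95 m
Minor: ΣK = 3.02; h_m = ΣK·V²/2g = 0.5807 m
Total H_L = 27.95 + 0.5807 = 28.53 m

H_L ≈ 28.5 m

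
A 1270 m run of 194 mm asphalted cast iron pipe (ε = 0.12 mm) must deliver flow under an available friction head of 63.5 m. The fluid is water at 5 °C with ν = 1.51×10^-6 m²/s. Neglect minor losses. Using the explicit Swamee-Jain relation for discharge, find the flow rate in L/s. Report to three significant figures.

Swamee-Jain (Type II): Q = -0.965·√(gD⁵h_f/L)·ln[ε/(3.7D) + √(3.17ν²L/(gD³h_f))]
√(gD⁵h_f/L) = √(9.81·0.194⁵·63.5/1270) = 0.01161
ε/(3.7D) = 1.67×10^-4; √(3.17ν²L/(gD³h_f)) = 4.49×10^-5
Q = -0.965·0.01161·ln(2.121×10^-4) = 0.09476 m³/s
Check: V = 3.21 m/s, Re = 4.12×10^5, f = 0.01865, h_f = 63.9 m ≈ 63.5 m ✓

Q ≈ 94.8 L/s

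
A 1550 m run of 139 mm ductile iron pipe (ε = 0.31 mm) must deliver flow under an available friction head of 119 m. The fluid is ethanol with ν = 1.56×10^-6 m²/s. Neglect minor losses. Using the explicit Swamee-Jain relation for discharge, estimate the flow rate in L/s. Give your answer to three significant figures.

Swamee-Jain (Type II): Q = -0.965·√(gD⁵h_f/L)·ln[ε/(3.7D) + √(3.17ν²L/(gD³h_f))]
√(gD⁵h_f/L) = √(9.81·0.139⁵·119/1550) = 0.006251
ε/(3.7D) = 6.03×10^-4; √(3.17ν²L/(gD³h_f)) = 6.18×10^-5
Q = -0.965·0.006251·ln(6.645×10^-4) = 0.04414 m³/s
Check: V = 2.91 m/s, Re = 2.59×10^5, f = 0.02492, h_f = 120 m ≈ 119 m ✓

Q ≈ 44.1 L/s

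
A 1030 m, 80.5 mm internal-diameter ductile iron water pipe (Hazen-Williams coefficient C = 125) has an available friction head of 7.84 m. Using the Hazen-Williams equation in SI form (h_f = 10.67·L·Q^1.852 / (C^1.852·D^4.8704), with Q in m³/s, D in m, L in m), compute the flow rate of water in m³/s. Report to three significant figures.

Q ≈ 0.00331 m³/s

Rearranging: Q = [h_f·C^1.852·D^4.8704 / (10.67·L)]^(1/1.852)
Q = [7.84·125^1.852·0.0805^4.8704 / (10.67·1030)]^0.540 = 0.003314 m³/s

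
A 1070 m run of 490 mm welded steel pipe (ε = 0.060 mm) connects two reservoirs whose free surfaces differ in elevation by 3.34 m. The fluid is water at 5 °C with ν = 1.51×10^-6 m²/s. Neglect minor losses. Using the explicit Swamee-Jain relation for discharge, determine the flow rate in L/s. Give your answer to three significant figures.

Q ≈ 268 L/s

Swamee-Jain (Type II): Q = -0.965·√(gD⁵h_f/L)·ln[ε/(3.7D) + √(3.17ν²L/(gD³h_f))]
√(gD⁵h_f/L) = √(9.81·0.490⁵·3.34/1070) = 0.02941
ε/(3.7D) = 3.31×10^-5; √(3.17ν²L/(gD³h_f)) = 4.48×10^-5
Q = -0.965·0.02941·ln(7.789×10^-5) = 0.2685 m³/s
Check: V = 1.42 m/s, Re = 4.62×10^5, f = 0.01485, h_f = 3.35 m ≈ 3.34 m ✓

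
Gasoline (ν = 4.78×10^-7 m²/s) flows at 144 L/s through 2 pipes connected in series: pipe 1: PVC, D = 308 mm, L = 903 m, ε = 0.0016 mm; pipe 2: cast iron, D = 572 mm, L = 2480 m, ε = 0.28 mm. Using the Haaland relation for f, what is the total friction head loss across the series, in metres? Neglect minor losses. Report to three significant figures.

Pipe 1: V = 1.933 m/s, Re = 1.25×10^6, ε/D = 5.19×10^-6, f = 0.01127, h_1 = f(L/D)V²/2g = 6.293 m
Pipe 2: V = 0.5604 m/s, Re = 6.71×10^5, ε/D = 4.90×10^-4, f = 0.01731, h_2 = f(L/D)V²/2g = 1.201 m
Series → Q common, losses add: H = Σh = 7.494 m

H ≈ 7.49 m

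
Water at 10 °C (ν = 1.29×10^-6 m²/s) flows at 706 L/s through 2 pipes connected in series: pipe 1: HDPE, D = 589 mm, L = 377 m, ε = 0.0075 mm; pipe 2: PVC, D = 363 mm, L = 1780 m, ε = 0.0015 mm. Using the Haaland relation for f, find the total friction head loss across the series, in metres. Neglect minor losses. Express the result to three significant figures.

H ≈ 125 m

Pipe 1: V = 2.591 m/s, Re = 1.18×10^6, ε/D = 1.27×10^-5, f = 0.01153, h_1 = f(L/D)V²/2g = 2.525 m
Pipe 2: V = 6.822 m/s, Re = 1.92×10^6, ε/D = 4.13×10^-6, f = 0.01052, h_2 = f(L/D)V²/2g = 122.4 m
Series → Q common, losses add: H = Σh = 124.9 m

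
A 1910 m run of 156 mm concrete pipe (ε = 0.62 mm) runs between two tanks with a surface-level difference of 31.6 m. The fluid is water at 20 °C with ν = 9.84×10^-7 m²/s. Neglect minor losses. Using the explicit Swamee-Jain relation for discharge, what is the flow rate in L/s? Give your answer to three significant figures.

Q ≈ 25.3 L/s

Swamee-Jain (Type II): Q = -0.965·√(gD⁵h_f/L)·ln[ε/(3.7D) + √(3.17ν²L/(gD³h_f))]
√(gD⁵h_f/L) = √(9.81·0.156⁵·31.6/1910) = 0.003872
ε/(3.7D) = 0.00107; √(3.17ν²L/(gD³h_f)) = 7.06×10^-5
Q = -0.965·0.003872·ln(0.001145) = 0.02531 m³/s
Check: V = 1.32 m/s, Re = 2.10×10^5, f = 0.02906, h_f = 31.8 m ≈ 31.6 m ✓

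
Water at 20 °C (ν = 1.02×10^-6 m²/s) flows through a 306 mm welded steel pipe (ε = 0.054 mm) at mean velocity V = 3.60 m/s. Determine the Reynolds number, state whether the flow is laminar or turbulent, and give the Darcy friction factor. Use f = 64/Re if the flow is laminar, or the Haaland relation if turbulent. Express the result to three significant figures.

Re ≈ 1.08×10^6; turbulent; f ≈ 0.0143

Re = VD/ν = 3.600·0.306/1.02×10^-6 = 1.08×10^6
Re > 4000 → turbulent; ε/D = 1.76×10^-4
Haaland: f = 0.01427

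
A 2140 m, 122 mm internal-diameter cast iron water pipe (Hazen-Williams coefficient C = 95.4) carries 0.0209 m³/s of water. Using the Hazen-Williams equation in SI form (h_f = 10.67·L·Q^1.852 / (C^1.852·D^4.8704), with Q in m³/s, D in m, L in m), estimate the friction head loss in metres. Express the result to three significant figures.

h_f ≈ 107 m

h_f = 10.67·2140·0.0209^1.852 / (95.4^1.852·0.122^4.8704) = 107.4 m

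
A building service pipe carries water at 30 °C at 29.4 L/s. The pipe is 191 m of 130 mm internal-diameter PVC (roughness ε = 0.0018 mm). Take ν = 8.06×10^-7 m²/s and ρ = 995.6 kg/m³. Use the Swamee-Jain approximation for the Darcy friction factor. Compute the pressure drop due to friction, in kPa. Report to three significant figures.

Δp ≈ 50.6 kPa

V = 4Q/(πD²) = 4·0.0294/(π·0.130²) = 2.215 m/s
Re = VD/ν = 2.215·0.130/8.06×10^-7 = 3.57×10^5 → turbulent
ε/D = 0.0018/130 = 1.38×10^-5
Swamee-Jain: f = 0.01410
h_f = f(L/D)V²/(2g) = 0.01410·(191/0.130)·2.215²/(2·9.81) = 5.178 m
Δp = ρg·h_f = 995.6·9.81·5.178 = 50.58 kPa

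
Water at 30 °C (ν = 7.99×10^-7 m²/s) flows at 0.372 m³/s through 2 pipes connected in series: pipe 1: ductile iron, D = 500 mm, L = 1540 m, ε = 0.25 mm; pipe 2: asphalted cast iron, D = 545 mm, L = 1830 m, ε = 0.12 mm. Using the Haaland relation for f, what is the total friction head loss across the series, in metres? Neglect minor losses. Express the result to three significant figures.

H ≈ 16.1 m

Pipe 1: V = 1.895 m/s, Re = 1.19×10^6, ε/D = 5.00×10^-4, f = 0.01711, h_1 = f(L/D)V²/2g = 9.639 m
Pipe 2: V = 1.595 m/s, Re = 1.09×10^6, ε/D = 2.20×10^-4, f = 0.01476, h_2 = f(L/D)V²/2g = 6.424 m
Series → Q common, losses add: H = Σh = 16.06 m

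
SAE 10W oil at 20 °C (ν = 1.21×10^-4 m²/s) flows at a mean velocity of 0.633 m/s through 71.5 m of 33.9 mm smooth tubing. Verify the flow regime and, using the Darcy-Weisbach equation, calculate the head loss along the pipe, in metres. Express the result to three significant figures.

Re = VD/ν = 0.633·0.03390/1.21×10^-4 = 177 → laminar (Re < 2300)
f = 64/Re = 0.3609
h_f = f(L/D)V²/(2g) = 0.3609·(71.5/0.03390)·0.633²/(2·9.81) = 15.54 m

h_f ≈ 15.5 m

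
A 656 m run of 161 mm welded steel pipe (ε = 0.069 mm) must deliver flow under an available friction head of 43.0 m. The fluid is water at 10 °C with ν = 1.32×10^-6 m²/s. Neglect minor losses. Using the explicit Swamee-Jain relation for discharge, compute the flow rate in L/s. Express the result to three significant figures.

Swamee-Jain (Type II): Q = -0.965·√(gD⁵h_f/L)·ln[ε/(3.7D) + √(3.17ν²L/(gD³h_f))]
√(gD⁵h_f/L) = √(9.81·0.161⁵·43.0/656) = 0.008340
ε/(3.7D) = 1.16×10^-4; √(3.17ν²L/(gD³h_f)) = 4.54×10^-5
Q = -0.965·0.008340·ln(1.612×10^-4) = 0.07029 m³/s
Check: V = 3.45 m/s, Re = 4.21×10^5, f = 0.01749, h_f = 43.3 m ≈ 43.0 m ✓

Q ≈ 70.3 L/s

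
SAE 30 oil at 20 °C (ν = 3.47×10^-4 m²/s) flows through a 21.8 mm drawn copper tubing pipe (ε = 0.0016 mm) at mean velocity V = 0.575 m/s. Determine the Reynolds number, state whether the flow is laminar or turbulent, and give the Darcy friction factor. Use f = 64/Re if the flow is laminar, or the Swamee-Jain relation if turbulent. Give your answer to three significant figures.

Re ≈ 36.1; laminar; f = 64/Re ≈ 1.77

Re = VD/ν = 0.5750·0.0218/3.47×10^-4 = 36.1
Re < 2300 → laminar → f = 64/Re = 1.772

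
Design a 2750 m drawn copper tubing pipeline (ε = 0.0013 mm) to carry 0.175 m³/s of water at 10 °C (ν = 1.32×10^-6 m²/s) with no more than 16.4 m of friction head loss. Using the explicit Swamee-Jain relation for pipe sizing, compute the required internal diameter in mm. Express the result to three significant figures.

Swamee-Jain (Type III): D = 0.66·[ε^1.25·(LQ²/(gh_f))^4.75 + ν·Q^9.4·(L/(gh_f))^5.2]^0.04
LQ²/(gh_f) = 0.5235; L/(gh_f) = 17.09
Term 1 = ε^1.25·(…)^4.75 = 2.03×10^-9; Term 2 = ν·Q^9.4·(…)^5.2 = 2.60×10^-7
D = 0.66·(2.03×10^-9 + 2.60×10^-7)^0.04 = 0.3600 m = 360 mm
Check: V = 1.72 m/s, Re = 4.69×10^5, f = 0.01330, h_f = 15.3 m ≈ 16.4 m ✓

D ≈ 360 mm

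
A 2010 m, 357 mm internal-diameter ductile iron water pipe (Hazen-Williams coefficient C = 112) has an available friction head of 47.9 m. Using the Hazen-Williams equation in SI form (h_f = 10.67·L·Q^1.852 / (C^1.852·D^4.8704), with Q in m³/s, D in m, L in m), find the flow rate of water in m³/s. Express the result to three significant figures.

Rearranging: Q = [h_f·C^1.852·D^4.8704 / (10.67·L)]^(1/1.852)
Q = [47.9·112^1.852·0.357^4.8704 / (10.67·2010)]^0.540 = 0.2763 m³/s

Q ≈ 0.276 m³/s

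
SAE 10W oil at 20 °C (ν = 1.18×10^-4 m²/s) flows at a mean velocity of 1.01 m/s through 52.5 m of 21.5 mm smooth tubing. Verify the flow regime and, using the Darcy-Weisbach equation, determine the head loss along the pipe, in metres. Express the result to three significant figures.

Re = VD/ν = 1.01·0.02150/1.18×10^-4 = 184 → laminar (Re < 2300)
f = 64/Re = 0.3478
h_f = f(L/D)V²/(2g) = 0.3478·(52.5/0.02150)·1.01²/(2·9.81) = 44.15 m

h_f ≈ 44.2 m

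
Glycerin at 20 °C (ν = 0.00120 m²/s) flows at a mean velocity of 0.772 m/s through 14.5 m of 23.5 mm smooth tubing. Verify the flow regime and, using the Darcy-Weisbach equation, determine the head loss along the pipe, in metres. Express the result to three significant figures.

Re = VD/ν = 0.772·0.02350/0.00120 = 15.1 → laminar (Re < 2300)
f = 64/Re = 4.233
h_f = f(L/D)V²/(2g) = 4.233·(14.5/0.02350)·0.772²/(2·9.81) = 79.34 m

h_f ≈ 79.3 m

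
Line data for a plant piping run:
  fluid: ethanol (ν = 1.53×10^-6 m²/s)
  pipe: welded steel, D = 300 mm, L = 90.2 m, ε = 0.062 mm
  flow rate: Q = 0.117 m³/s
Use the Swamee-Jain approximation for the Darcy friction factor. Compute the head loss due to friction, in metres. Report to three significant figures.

V = 4Q/(πD²) = 4·0.117/(π·0.300²) = 1.655 m/s
Re = VD/ν = 1.655·0.300/1.53×10^-6 = 3.25×10^5 → turbulent
ε/D = 0.062/300 = 2.07×10^-4
Swamee-Jain: f = 0.01623
h_f = f(L/D)V²/(2g) = 0.01623·(90.2/0.300)·1.655²/(2·9.81) = 0.6812 m

h_f ≈ 0.681 m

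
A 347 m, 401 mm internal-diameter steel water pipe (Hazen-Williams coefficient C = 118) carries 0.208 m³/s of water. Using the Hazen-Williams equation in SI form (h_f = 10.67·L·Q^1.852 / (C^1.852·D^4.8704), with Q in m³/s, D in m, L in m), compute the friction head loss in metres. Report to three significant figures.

h_f ≈ 2.52 m

h_f = 10.67·347·0.208^1.852 / (118^1.852·0.401^4.8704) = 2.519 m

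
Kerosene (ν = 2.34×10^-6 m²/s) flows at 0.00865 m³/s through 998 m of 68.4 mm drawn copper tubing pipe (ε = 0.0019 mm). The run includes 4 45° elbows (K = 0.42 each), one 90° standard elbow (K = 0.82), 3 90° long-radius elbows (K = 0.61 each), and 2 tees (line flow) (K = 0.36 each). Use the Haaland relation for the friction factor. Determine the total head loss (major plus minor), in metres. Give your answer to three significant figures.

V = 4Q/(πD²) = 2.354 m/s; V²/2g = 0.2824 m
Re = 6.88×10^4, ε/D = 2.78×10^-5 → f = 0.01939 (Haaland)
Major: h_f = f(L/D)·V²/2g = 0.01939·14591·0.2824 = 79.89 m
Minor: ΣK = 5.05; h_m = ΣK·V²/2g = 1.426 m
Total H_L = 79.89 + 1.426 = 81.32 m

H_L ≈ 81.3 m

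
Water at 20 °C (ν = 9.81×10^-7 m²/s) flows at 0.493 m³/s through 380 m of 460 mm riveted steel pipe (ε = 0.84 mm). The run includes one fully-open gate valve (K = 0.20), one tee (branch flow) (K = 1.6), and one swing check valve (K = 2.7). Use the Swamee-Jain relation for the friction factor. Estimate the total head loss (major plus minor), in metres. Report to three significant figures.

H_L ≈ 10.6 m

V = 4Q/(πD²) = 2.966 m/s; V²/2g = 0.4485 m
Re = 1.39×10^6, ε/D = 0.00183 → f = 0.02307 (Swamee-Jain)
Major: h_f = f(L/D)·V²/2g = 0.02307·826.1·0.4485 = 8.547 m
Minor: ΣK = 4.50; h_m = ΣK·V²/2g = 2.018 m
Total H_L = 8.547 + 2.018 = 10.57 m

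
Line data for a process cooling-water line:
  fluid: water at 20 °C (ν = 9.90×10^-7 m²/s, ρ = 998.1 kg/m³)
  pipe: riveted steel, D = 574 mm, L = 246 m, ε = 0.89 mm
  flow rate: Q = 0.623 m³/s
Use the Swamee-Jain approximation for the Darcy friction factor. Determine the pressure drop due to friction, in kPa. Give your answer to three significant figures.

V = 4Q/(πD²) = 4·0.623/(π·0.574²) = 2.408 m/s
Re = VD/ν = 2.408·0.574/9.90×10^-7 = 1.40×10^6 → turbulent
ε/D = 0.89/574 = 0.00155
Swamee-Jain: f = 0.02214
h_f = f(L/D)V²/(2g) = 0.02214·(246/0.574)·2.408²/(2·9.81) = 2.803 m
Δp = ρg·h_f = 998.1·9.81·2.803 = 27.44 kPa

Δp ≈ 27.4 kPa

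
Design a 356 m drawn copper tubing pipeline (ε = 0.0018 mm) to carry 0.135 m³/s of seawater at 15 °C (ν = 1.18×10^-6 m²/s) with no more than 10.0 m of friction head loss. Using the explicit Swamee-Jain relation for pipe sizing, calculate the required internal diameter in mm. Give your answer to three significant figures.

Swamee-Jain (Type III): D = 0.66·[ε^1.25·(LQ²/(gh_f))^4.75 + ν·Q^9.4·(L/(gh_f))^5.2]^0.04
LQ²/(gh_f) = 0.06614; L/(gh_f) = 3.629
Term 1 = ε^1.25·(…)^4.75 = 1.65×10^-13; Term 2 = ν·Q^9.4·(…)^5.2 = 6.43×10^-12
D = 0.66·(1.65×10^-13 + 6.43×10^-12)^0.04 = 0.2357 m = 236 mm
Check: V = 3.09 m/s, Re = 6.18×10^5, f = 0.01275, h_f = 9.40 m ≈ 10.0 m ✓

D ≈ 236 mm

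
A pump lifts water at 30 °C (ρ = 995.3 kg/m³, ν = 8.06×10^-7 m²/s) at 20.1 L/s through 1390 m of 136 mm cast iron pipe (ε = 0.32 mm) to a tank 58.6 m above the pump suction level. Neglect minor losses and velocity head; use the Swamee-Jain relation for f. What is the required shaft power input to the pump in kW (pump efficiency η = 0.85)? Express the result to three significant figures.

P_shaft ≈ 19.4 kW

V = 4Q/(πD²) = 1.384 m/s; Re = 2.33×10^5; ε/D = 0.00235; f = 0.02532
h_f = f(L/D)V²/2g = 25.25 m
Total head H = z + h_f = 58.6 + 25.25 = 83.85 m
P_hyd = ρgQH = 995.3·9.81·0.0201·83.85 = 16.46 kW
P_shaft = P_hyd/η = 16.46/0.85 = 19.36 kW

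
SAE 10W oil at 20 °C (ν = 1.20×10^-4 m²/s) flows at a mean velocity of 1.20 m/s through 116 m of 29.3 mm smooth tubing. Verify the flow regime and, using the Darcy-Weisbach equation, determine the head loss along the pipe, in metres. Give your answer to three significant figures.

h_f ≈ 63.5 m

Re = VD/ν = 1.20·0.02930/1.20×10^-4 = 293 → laminar (Re < 2300)
f = 64/Re = 0.2184
h_f = f(L/D)V²/(2g) = 0.2184·(116/0.02930)·1.20²/(2·9.81) = 63.47 m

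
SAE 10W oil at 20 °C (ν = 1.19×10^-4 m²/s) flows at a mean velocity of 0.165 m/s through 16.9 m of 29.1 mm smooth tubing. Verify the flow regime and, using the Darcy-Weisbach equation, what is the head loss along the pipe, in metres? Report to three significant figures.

h_f ≈ 1.28 m

Re = VD/ν = 0.165·0.02910/1.19×10^-4 = 40.3 → laminar (Re < 2300)
f = 64/Re = 1.586
h_f = f(L/D)V²/(2g) = 1.586·(16.9/0.02910)·0.165²/(2·9.81) = 1.278 m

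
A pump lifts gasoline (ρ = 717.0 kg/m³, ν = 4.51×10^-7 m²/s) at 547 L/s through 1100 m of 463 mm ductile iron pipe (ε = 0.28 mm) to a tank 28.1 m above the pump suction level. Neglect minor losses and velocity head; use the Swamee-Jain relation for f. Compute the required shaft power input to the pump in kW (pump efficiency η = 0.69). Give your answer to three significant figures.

P_shaft ≈ 282 kW

V = 4Q/(πD²) = 3.249 m/s; Re = 3.34×10^6; ε/D = 6.05×10^-4; f = 0.01762
h_f = f(L/D)V²/2g = 22.52 m
Total head H = z + h_f = 28.1 + 22.52 = 50.62 m
P_hyd = ρgQH = 717.0·9.81·0.547·50.62 = 194.8 kW
P_shaft = P_hyd/η = 194.8/0.69 = 282.3 kW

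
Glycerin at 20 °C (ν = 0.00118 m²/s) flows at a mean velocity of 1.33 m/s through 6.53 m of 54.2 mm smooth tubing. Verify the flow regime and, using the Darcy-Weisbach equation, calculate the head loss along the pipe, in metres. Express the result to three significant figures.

h_f ≈ 11.4 m

Re = VD/ν = 1.33·0.05420/0.00118 = 61.1 → laminar (Re < 2300)
f = 64/Re = 1.048
h_f = f(L/D)V²/(2g) = 1.048·(6.53/0.05420)·1.33²/(2·9.81) = 11.38 m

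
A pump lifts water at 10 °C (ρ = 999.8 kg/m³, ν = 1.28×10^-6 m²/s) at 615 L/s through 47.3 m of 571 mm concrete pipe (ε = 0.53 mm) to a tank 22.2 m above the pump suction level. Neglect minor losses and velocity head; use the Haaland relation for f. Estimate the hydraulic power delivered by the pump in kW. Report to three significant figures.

P_hyd ≈ 137 kW

V = 4Q/(πD²) = 2.402 m/s; Re = 1.07×10^6; ε/D = 9.28×10^-4; f = 0.01959
h_f = f(L/D)V²/2g = 0.4770 m
Total head H = z + h_f = 22.2 + 0.4770 = 22.68 m
P_hyd = ρgQH = 999.8·9.81·0.615·22.68 = 136.8 kW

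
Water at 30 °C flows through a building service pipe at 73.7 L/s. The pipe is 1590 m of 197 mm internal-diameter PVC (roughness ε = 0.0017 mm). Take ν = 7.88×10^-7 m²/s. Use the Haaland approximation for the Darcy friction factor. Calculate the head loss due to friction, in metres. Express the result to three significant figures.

V = 4Q/(πD²) = 4·0.0737/(π·0.197²) = 2.418 m/s
Re = VD/ν = 2.418·0.197/7.88×10^-7 = 6.04×10^5 → turbulent
ε/D = 0.0017/197 = 8.63×10^-6
Haaland: f = 0.01274
h_f = f(L/D)V²/(2g) = 0.01274·(1590/0.197)·2.418²/(2·9.81) = 30.64 m

h_f ≈ 30.6 m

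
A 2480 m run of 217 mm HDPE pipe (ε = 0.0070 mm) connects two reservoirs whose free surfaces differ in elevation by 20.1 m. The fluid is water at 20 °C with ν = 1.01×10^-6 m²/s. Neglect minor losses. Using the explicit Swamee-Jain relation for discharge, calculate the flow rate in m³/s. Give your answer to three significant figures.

Q ≈ 0.0570 m³/s

Swamee-Jain (Type II): Q = -0.965·√(gD⁵h_f/L)·ln[ε/(3.7D) + √(3.17ν²L/(gD³h_f))]
√(gD⁵h_f/L) = √(9.81·0.217⁵·20.1/2480) = 0.006185
ε/(3.7D) = 8.72×10^-6; √(3.17ν²L/(gD³h_f)) = 6.31×10^-5
Q = -0.965·0.006185·ln(7.181×10^-5) = 0.05695 m³/s
Check: V = 1.54 m/s, Re = 3.31×10^5, f = 0.01451, h_f = 20.0 m ≈ 20.1 m ✓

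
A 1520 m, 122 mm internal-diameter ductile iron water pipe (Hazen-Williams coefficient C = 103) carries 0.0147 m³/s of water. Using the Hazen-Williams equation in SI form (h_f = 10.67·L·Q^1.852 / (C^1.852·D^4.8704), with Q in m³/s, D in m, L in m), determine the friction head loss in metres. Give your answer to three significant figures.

h_f = 10.67·1520·0.0147^1.852 / (103^1.852·0.122^4.8704) = 34.51 m

h_f ≈ 34.5 m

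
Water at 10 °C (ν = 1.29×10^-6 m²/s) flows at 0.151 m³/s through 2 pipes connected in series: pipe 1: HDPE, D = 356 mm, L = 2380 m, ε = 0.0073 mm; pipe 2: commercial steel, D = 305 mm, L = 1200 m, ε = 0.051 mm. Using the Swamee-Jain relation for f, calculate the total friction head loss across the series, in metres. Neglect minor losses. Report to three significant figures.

Pipe 1: V = 1.517 m/s, Re = 4.19×10^5, ε/D = 2.05×10^-5, f = 0.01381, h_1 = f(L/D)V²/2g = 10.83 m
Pipe 2: V = 2.067 m/s, Re = 4.89×10^5, ε/D = 1.67×10^-4, f = 0.01523, h_2 = f(L/D)V²/2g = 13.04 m
Series → Q common, losses add: H = Σh = 23.87 m

H ≈ 23.9 m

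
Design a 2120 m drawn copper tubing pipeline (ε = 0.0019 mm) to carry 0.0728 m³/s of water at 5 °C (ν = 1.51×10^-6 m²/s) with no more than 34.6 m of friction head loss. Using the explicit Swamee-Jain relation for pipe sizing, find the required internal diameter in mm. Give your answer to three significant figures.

D ≈ 211 mm

Swamee-Jain (Type III): D = 0.66·[ε^1.25·(LQ²/(gh_f))^4.75 + ν·Q^9.4·(L/(gh_f))^5.2]^0.04
LQ²/(gh_f) = 0.03310; L/(gh_f) = 6.246
Term 1 = ε^1.25·(…)^4.75 = 6.57×10^-15; Term 2 = ν·Q^9.4·(…)^5.2 = 4.17×10^-13
D = 0.66·(6.57×10^-15 + 4.17×10^-13)^0.04 = 0.2112 m = 211 mm
Check: V = 2.08 m/s, Re = 2.91×10^5, f = 0.01456, h_f = 32.2 m ≈ 34.6 m ✓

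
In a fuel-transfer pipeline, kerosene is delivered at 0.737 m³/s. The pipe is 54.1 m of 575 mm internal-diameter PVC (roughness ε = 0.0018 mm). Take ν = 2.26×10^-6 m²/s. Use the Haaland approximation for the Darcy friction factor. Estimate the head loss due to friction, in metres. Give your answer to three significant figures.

h_f ≈ 0.475 m

V = 4Q/(πD²) = 4·0.737/(π·0.575²) = 2.838 m/s
Re = VD/ν = 2.838·0.575/2.26×10^-6 = 7.22×10^5 → turbulent
ε/D = 0.0018/575 = 3.13×10^-6
Haaland: f = 0.01229
h_f = f(L/D)V²/(2g) = 0.01229·(54.1/0.575)·2.838²/(2·9.81) = 0.4747 m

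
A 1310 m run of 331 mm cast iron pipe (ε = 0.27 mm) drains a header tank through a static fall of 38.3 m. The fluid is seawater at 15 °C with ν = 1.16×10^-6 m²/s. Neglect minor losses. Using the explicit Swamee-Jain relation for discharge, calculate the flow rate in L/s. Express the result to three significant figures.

Swamee-Jain (Type II): Q = -0.965·√(gD⁵h_f/L)·ln[ε/(3.7D) + √(3.17ν²L/(gD³h_f))]
√(gD⁵h_f/L) = √(9.81·0.331⁵·38.3/1310) = 0.03376
ε/(3.7D) = 2.20×10^-4; √(3.17ν²L/(gD³h_f)) = 2.03×10^-5
Q = -0.965·0.03376·ln(2.407×10^-4) = 0.2714 m³/s
Check: V = 3.15 m/s, Re = 9.00×10^5, f = 0.01919, h_f = 38.5 m ≈ 38.3 m ✓

Q ≈ 271 L/s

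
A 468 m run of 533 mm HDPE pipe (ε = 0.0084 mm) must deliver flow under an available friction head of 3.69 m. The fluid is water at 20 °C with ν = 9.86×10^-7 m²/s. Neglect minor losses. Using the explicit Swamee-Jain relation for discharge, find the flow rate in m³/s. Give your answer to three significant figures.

Swamee-Jain (Type II): Q = -0.965·√(gD⁵h_f/L)·ln[ε/(3.7D) + √(3.17ν²L/(gD³h_f))]
√(gD⁵h_f/L) = √(9.81·0.533⁵·3.69/468) = 0.05768
ε/(3.7D) = 4.26×10^-6; √(3.17ν²L/(gD³h_f)) = 1.62×10^-5
Q = -0.965·0.05768·ln(2.048×10^-5) = 0.6009 m³/s
Check: V = 2.69 m/s, Re = 1.46×10^6, f = 0.01138, h_f = 3.69 m ≈ 3.69 m ✓

Q ≈ 0.601 m³/s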